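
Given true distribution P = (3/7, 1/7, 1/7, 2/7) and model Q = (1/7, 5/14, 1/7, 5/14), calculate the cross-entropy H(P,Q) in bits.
2.2408 bits

Cross-entropy: H(P,Q) = -Σ p(x) log q(x)

Alternatively: H(P,Q) = H(P) + D_KL(P||Q)
H(P) = 1.8424 bits
D_KL(P||Q) = 0.3984 bits

H(P,Q) = 1.8424 + 0.3984 = 2.2408 bits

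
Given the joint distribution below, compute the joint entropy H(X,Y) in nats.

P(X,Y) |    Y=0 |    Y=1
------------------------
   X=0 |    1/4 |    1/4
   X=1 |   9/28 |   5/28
1.3656 nats

Joint entropy is H(X,Y) = -Σ_{x,y} p(x,y) log p(x,y).

Summing over all non-zero entries:
H(X,Y) = -[1/4·log_e(1/4) + 1/4·log_e(1/4) + 9/28·log_e(9/28) + 5/28·log_e(5/28)]
H(X,Y) = 1.3656 nats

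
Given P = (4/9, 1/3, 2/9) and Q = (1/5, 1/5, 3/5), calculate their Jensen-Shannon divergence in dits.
0.0336 dits

Jensen-Shannon divergence is:
JSD(P||Q) = 0.5 × D_KL(P||M) + 0.5 × D_KL(Q||M)
where M = 0.5 × (P + Q) is the mixture distribution.

M = 0.5 × (4/9, 1/3, 2/9) + 0.5 × (1/5, 1/5, 3/5) = (0.322222, 4/15, 0.411111)

D_KL(P||M) = 0.0350 dits
D_KL(Q||M) = 0.0321 dits

JSD(P||Q) = 0.5 × 0.0350 + 0.5 × 0.0321 = 0.0336 dits

Unlike KL divergence, JSD is symmetric and bounded: 0 ≤ JSD ≤ log(2).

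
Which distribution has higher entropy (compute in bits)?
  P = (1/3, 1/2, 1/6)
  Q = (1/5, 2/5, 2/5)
Q

Computing entropies in bits:
H(P) = 1.4591
H(Q) = 1.5219

Distribution Q has higher entropy.

Intuition: The distribution closer to uniform (more spread out) has higher entropy.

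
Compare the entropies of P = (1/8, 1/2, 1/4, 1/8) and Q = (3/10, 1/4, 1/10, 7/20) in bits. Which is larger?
Q

Computing entropies in bits:
H(P) = 1.7500
H(Q) = 1.8834

Distribution Q has higher entropy.

Intuition: The distribution closer to uniform (more spread out) has higher entropy.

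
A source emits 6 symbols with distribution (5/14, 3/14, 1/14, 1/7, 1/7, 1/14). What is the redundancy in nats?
0.1610 nats

Redundancy measures how far a source is from maximum entropy:
R = H_max - H(X)

Maximum entropy for 6 symbols: H_max = log_e(6) = 1.7918 nats
Actual entropy: H(X) = 1.6308 nats
Redundancy: R = 1.7918 - 1.6308 = 0.1610 nats

This redundancy represents potential for compression: the source could be compressed by 0.1610 nats per symbol.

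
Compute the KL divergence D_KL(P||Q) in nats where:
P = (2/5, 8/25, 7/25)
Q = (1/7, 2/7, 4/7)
0.2484 nats

KL divergence: D_KL(P||Q) = Σ p(x) log(p(x)/q(x))

Computing term by term:
  x=0: 2/5 × log_e[(2/5)/(1/7)] = 2/5 × 1.0296 = 0.4118
  x=1: 8/25 × log_e[(8/25)/(2/7)] = 8/25 × 0.1133 = 0.0363
  x=2: 7/25 × log_e[(7/25)/(4/7)] = 7/25 × -0.7133 = -0.1997

D_KL(P||Q) = 0.2484 nats

Note: KL divergence is always non-negative and equals 0 iff P = Q.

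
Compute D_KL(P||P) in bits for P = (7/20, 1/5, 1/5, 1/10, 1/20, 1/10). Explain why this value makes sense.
0.0000 bits

KL divergence satisfies the Gibbs inequality: D_KL(P||Q) ≥ 0 for all distributions P, Q.

D_KL(P||Q) = Σ p(x) log(p(x)/q(x))
Each term is p(x) × log_2(p(x)/p(x)) = p(x) × log_2(1) = 0, so the sum is 0.
D_KL(P||Q) = 0.0000 bits

When P = Q, the KL divergence is exactly 0, as there is no 'divergence' between identical distributions.

This non-negativity is a fundamental property: relative entropy cannot be negative because it measures how different Q is from P.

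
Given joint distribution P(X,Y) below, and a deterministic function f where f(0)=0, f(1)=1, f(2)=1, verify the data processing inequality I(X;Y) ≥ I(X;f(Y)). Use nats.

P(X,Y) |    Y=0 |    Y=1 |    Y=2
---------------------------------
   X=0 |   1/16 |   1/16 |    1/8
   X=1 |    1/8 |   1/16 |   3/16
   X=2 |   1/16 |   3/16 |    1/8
I(X;Y) = 0.0532, I(X;f(Y)) = 0.0141, inequality holds: 0.0532 ≥ 0.0141

Data Processing Inequality: For any Markov chain X → Y → Z, we have I(X;Y) ≥ I(X;Z).

Here Z = f(Y) is a deterministic function of Y, forming X → Y → Z.

Original I(X;Y) = 0.0532 nats

After applying f:
P(X,Z) where Z=f(Y):
- P(X,Z=0) = P(X,Y=0)
- P(X,Z=1) = P(X,Y=1) + P(X,Y=2)

I(X;Z) = I(X;f(Y)) = 0.0141 nats

Verification: 0.0532 ≥ 0.0141 ✓

Information cannot be created by processing; the function f can only lose information about X.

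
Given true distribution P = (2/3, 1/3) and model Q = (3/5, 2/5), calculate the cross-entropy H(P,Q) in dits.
0.2805 dits

Cross-entropy: H(P,Q) = -Σ p(x) log q(x)

Alternatively: H(P,Q) = H(P) + D_KL(P||Q)
H(P) = 0.2764 dits
D_KL(P||Q) = 0.0041 dits

H(P,Q) = 0.2764 + 0.0041 = 0.2805 dits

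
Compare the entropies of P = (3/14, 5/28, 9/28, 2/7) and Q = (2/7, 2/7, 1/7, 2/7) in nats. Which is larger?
P

Computing entropies in nats:
H(P) = 1.3605
H(Q) = 1.3518

Distribution P has higher entropy.

Intuition: The distribution closer to uniform (more spread out) has higher entropy.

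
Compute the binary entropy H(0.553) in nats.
0.6875 nats

The binary entropy function is:
H(p) = -p log(p) - (1-p) log(1-p)

H(0.553) = -0.553 × log_e(0.553) - 0.447 × log_e(0.447)
H(0.553) = 0.6875 nats

Note: Binary entropy is maximized at p=0.5 (H=1 bit) and minimized at p=0 or p=1 (H=0).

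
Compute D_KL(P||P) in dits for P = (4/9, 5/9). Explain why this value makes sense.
0.0000 dits

KL divergence satisfies the Gibbs inequality: D_KL(P||Q) ≥ 0 for all distributions P, Q.

D_KL(P||Q) = Σ p(x) log(p(x)/q(x))
Each term is p(x) × log_10(p(x)/p(x)) = p(x) × log_10(1) = 0, so the sum is 0.
D_KL(P||Q) = 0.0000 dits

When P = Q, the KL divergence is exactly 0, as there is no 'divergence' between identical distributions.

This non-negativity is a fundamental property: relative entropy cannot be negative because it measures how different Q is from P.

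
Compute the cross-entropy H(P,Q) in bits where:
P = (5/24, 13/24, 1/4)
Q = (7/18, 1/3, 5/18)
1.6044 bits

Cross-entropy: H(P,Q) = -Σ p(x) log q(x)

Alternatively: H(P,Q) = H(P) + D_KL(P||Q)
H(P) = 1.4506 bits
D_KL(P||Q) = 0.1538 bits

H(P,Q) = 1.4506 + 0.1538 = 1.6044 bits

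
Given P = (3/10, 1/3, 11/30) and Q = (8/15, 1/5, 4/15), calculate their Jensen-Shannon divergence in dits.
0.0126 dits

Jensen-Shannon divergence is:
JSD(P||Q) = 0.5 × D_KL(P||M) + 0.5 × D_KL(Q||M)
where M = 0.5 × (P + Q) is the mixture distribution.

M = 0.5 × (3/10, 1/3, 11/30) + 0.5 × (8/15, 1/5, 4/15) = (5/12, 4/15, 0.316667)

D_KL(P||M) = 0.0128 dits
D_KL(Q||M) = 0.0123 dits

JSD(P||Q) = 0.5 × 0.0128 + 0.5 × 0.0123 = 0.0126 dits

Unlike KL divergence, JSD is symmetric and bounded: 0 ≤ JSD ≤ log(2).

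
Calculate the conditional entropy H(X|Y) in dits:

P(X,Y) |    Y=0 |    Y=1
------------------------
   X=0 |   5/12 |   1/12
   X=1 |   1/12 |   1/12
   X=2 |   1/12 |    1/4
0.3737 dits

Using the chain rule: H(X|Y) = H(X,Y) - H(Y)

First, compute H(X,Y) = 0.6687 dits

Marginal P(Y) = (7/12, 5/12)
H(Y) = 0.2950 dits

H(X|Y) = H(X,Y) - H(Y) = 0.6687 - 0.2950 = 0.3737 dits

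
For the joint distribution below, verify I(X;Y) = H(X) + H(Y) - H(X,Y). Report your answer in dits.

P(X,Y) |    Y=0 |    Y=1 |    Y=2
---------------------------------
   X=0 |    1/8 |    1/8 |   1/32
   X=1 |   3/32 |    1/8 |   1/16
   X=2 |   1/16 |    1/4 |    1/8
I(X;Y) = 0.0208 dits

Mutual information has multiple equivalent forms:
- I(X;Y) = H(X) - H(X|Y)
- I(X;Y) = H(Y) - H(Y|X)
- I(X;Y) = H(X) + H(Y) - H(X,Y)

Computing all quantities:
H(X) = 0.4670, H(Y) = 0.4498, H(X,Y) = 0.8960
H(X|Y) = 0.4461, H(Y|X) = 0.4290

Verification:
H(X) - H(X|Y) = 0.4670 - 0.4461 = 0.0208
H(Y) - H(Y|X) = 0.4498 - 0.4290 = 0.0208
H(X) + H(Y) - H(X,Y) = 0.4670 + 0.4498 - 0.8960 = 0.0208

All forms give I(X;Y) = 0.0208 dits. ✓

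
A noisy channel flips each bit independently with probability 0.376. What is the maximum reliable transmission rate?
0.0448 bits

For a binary symmetric channel (BSC) with error probability p:
Capacity C = 1 - H(p) bits per symbol

where H(p) = -p log₂(p) - (1-p) log₂(1-p) is the binary entropy function.

H(0.376) = 0.9552 bits
C = 1 - 0.9552 = 0.0448 bits per symbol

This means we can reliably transmit up to 0.0448 bits of information per channel use.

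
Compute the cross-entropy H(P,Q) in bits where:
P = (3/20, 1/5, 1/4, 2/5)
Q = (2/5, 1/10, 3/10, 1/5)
2.2257 bits

Cross-entropy: H(P,Q) = -Σ p(x) log q(x)

Alternatively: H(P,Q) = H(P) + D_KL(P||Q)
H(P) = 1.9037 bits
D_KL(P||Q) = 0.3220 bits

H(P,Q) = 1.9037 + 0.3220 = 2.2257 bits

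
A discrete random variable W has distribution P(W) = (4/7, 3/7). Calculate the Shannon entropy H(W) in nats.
0.6829 nats

Shannon entropy is H(X) = -Σ p(x) log p(x).

For P = (4/7, 3/7):
H = -4/7 × log_e(4/7) -3/7 × log_e(3/7)
H = 0.6829 nats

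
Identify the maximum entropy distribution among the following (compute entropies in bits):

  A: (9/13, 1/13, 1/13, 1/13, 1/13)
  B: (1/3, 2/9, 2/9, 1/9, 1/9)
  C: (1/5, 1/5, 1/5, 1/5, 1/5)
C

For a discrete distribution over n outcomes, entropy is maximized by the uniform distribution.

Computing entropies:
H(A) = 1.5059 bits
H(B) = 2.1972 bits
H(C) = 2.3219 bits

The uniform distribution (where all probabilities equal 1/5) achieves the maximum entropy of log_2(5) = 2.3219 bits.

Distribution C has the highest entropy.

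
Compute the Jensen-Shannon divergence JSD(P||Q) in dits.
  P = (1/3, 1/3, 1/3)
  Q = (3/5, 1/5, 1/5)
0.0157 dits

Jensen-Shannon divergence is:
JSD(P||Q) = 0.5 × D_KL(P||M) + 0.5 × D_KL(Q||M)
where M = 0.5 × (P + Q) is the mixture distribution.

M = 0.5 × (1/3, 1/3, 1/3) + 0.5 × (3/5, 1/5, 1/5) = (7/15, 4/15, 4/15)

D_KL(P||M) = 0.0159 dits
D_KL(Q||M) = 0.0155 dits

JSD(P||Q) = 0.5 × 0.0159 + 0.5 × 0.0155 = 0.0157 dits

Unlike KL divergence, JSD is symmetric and bounded: 0 ≤ JSD ≤ log(2).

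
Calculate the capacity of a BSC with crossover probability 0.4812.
0.0010 bits

For a binary symmetric channel (BSC) with error probability p:
Capacity C = 1 - H(p) bits per symbol

where H(p) = -p log₂(p) - (1-p) log₂(1-p) is the binary entropy function.

H(0.4812) = 0.9990 bits
C = 1 - 0.9990 = 0.0010 bits per symbol

This means we can reliably transmit up to 0.0010 bits of information per channel use.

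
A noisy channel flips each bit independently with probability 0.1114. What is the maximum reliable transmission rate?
0.4959 bits

For a binary symmetric channel (BSC) with error probability p:
Capacity C = 1 - H(p) bits per symbol

where H(p) = -p log₂(p) - (1-p) log₂(1-p) is the binary entropy function.

H(0.1114) = 0.5041 bits
C = 1 - 0.5041 = 0.4959 bits per symbol

This means we can reliably transmit up to 0.4959 bits of information per channel use.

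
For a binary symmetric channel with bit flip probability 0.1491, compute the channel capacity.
0.3924 bits

For a binary symmetric channel (BSC) with error probability p:
Capacity C = 1 - H(p) bits per symbol

where H(p) = -p log₂(p) - (1-p) log₂(1-p) is the binary entropy function.

H(0.1491) = 0.6076 bits
C = 1 - 0.6076 = 0.3924 bits per symbol

This means we can reliably transmit up to 0.3924 bits of information per channel use.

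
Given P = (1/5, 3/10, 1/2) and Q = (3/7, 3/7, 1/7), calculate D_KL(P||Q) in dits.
0.1594 dits

KL divergence: D_KL(P||Q) = Σ p(x) log(p(x)/q(x))

Computing term by term:
  x=0: 1/5 × log_10[(1/5)/(3/7)] = 1/5 × -0.3310 = -0.0662
  x=1: 3/10 × log_10[(3/10)/(3/7)] = 3/10 × -0.1549 = -0.0465
  x=2: 1/2 × log_10[(1/2)/(1/7)] = 1/2 × 0.5441 = 0.2720

D_KL(P||Q) = 0.1594 dits

Note: KL divergence is always non-negative and equals 0 iff P = Q.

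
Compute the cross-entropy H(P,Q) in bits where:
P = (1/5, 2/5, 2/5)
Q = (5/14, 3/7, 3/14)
1.6750 bits

Cross-entropy: H(P,Q) = -Σ p(x) log q(x)

Alternatively: H(P,Q) = H(P) + D_KL(P||Q)
H(P) = 1.5219 bits
D_KL(P||Q) = 0.1531 bits

H(P,Q) = 1.5219 + 0.1531 = 1.6750 bits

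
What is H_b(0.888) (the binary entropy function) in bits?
0.5059 bits

The binary entropy function is:
H(p) = -p log(p) - (1-p) log(1-p)

H(0.888) = -0.888 × log_2(0.888) - 0.112 × log_2(0.112)
H(0.888) = 0.5059 bits

Note: Binary entropy is maximized at p=0.5 (H=1 bit) and minimized at p=0 or p=1 (H=0).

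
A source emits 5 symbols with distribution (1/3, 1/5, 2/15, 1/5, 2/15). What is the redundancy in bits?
0.0897 bits

Redundancy measures how far a source is from maximum entropy:
R = H_max - H(X)

Maximum entropy for 5 symbols: H_max = log_2(5) = 2.3219 bits
Actual entropy: H(X) = 2.2323 bits
Redundancy: R = 2.3219 - 2.2323 = 0.0897 bits

This redundancy represents potential for compression: the source could be compressed by 0.0897 bits per symbol.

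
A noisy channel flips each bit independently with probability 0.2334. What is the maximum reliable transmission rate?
0.2161 bits

For a binary symmetric channel (BSC) with error probability p:
Capacity C = 1 - H(p) bits per symbol

where H(p) = -p log₂(p) - (1-p) log₂(1-p) is the binary entropy function.

H(0.2334) = 0.7839 bits
C = 1 - 0.7839 = 0.2161 bits per symbol

This means we can reliably transmit up to 0.2161 bits of information per channel use.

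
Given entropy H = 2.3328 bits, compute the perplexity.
5.0378

Perplexity is 2^H (or exp(H) for natural log).

H = 2.3328 bits
Perplexity = 2^2.3328 = 5.0378

Interpretation: The model's uncertainty is equivalent to choosing uniformly among 5.0 options.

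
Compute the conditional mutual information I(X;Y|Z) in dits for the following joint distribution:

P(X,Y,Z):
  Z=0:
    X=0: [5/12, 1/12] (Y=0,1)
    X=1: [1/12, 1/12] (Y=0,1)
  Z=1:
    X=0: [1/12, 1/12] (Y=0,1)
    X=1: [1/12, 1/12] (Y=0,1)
0.0148 dits

Conditional mutual information: I(X;Y|Z) = H(X|Z) + H(Y|Z) - H(X,Y|Z)

H(Z) = 0.2764
H(X,Z) = 0.5396 → H(X|Z) = 0.2632
H(Y,Z) = 0.5396 → H(Y|Z) = 0.2632
H(X,Y,Z) = 0.7879 → H(X,Y|Z) = 0.5115

I(X;Y|Z) = 0.2632 + 0.2632 - 0.5115 = 0.0148 dits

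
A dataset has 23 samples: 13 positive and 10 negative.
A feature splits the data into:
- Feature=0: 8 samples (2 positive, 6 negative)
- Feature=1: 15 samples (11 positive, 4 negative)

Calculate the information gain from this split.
0.1599 bits

Information Gain = H(Y) - H(Y|Feature)

Before split:
P(positive) = 13/23 = 0.5652
H(Y) = 0.9877 bits

After split:
Feature=0: H = 0.8113 bits (weight = 8/23)
Feature=1: H = 0.8366 bits (weight = 15/23)
H(Y|Feature) = (8/23)×0.8113 + (15/23)×0.8366 = 0.8278 bits

Information Gain = 0.9877 - 0.8278 = 0.1599 bits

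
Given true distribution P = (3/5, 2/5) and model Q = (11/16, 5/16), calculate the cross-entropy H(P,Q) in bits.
0.9956 bits

Cross-entropy: H(P,Q) = -Σ p(x) log q(x)

Alternatively: H(P,Q) = H(P) + D_KL(P||Q)
H(P) = 0.9710 bits
D_KL(P||Q) = 0.0246 bits

H(P,Q) = 0.9710 + 0.0246 = 0.9956 bits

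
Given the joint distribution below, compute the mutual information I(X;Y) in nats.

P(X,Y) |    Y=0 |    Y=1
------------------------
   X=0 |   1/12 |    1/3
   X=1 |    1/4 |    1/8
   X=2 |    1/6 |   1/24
0.1417 nats

Mutual information: I(X;Y) = H(X) + H(Y) - H(X,Y)

Marginals:
P(X) = (5/12, 3/8, 5/24), H(X) = 1.0594 nats
P(Y) = (1/2, 1/2), H(Y) = 0.6931 nats

Joint entropy: H(X,Y) = 1.6108 nats

I(X;Y) = 1.0594 + 0.6931 - 1.6108 = 0.1417 nats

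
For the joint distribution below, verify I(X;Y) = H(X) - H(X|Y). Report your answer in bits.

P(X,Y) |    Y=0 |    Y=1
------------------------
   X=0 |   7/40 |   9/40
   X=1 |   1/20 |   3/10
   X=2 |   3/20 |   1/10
I(X;Y) = 0.1091 bits

Mutual information has multiple equivalent forms:
- I(X;Y) = H(X) - H(X|Y)
- I(X;Y) = H(Y) - H(Y|X)
- I(X;Y) = H(X) + H(Y) - H(X,Y)

Computing all quantities:
H(X) = 1.5589, H(Y) = 0.9544, H(X,Y) = 2.4042
H(X|Y) = 1.4497, H(Y|X) = 0.8453

Verification:
H(X) - H(X|Y) = 1.5589 - 1.4497 = 0.1091
H(Y) - H(Y|X) = 0.9544 - 0.8453 = 0.1091
H(X) + H(Y) - H(X,Y) = 1.5589 + 0.9544 - 2.4042 = 0.1091

All forms give I(X;Y) = 0.1091 bits. ✓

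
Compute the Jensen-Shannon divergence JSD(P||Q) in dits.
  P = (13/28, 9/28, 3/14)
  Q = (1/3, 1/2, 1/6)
0.0072 dits

Jensen-Shannon divergence is:
JSD(P||Q) = 0.5 × D_KL(P||M) + 0.5 × D_KL(Q||M)
where M = 0.5 × (P + Q) is the mixture distribution.

M = 0.5 × (13/28, 9/28, 3/14) + 0.5 × (1/3, 1/2, 1/6) = (0.39881, 0.410714, 4/21)

D_KL(P||M) = 0.0074 dits
D_KL(Q||M) = 0.0071 dits

JSD(P||Q) = 0.5 × 0.0074 + 0.5 × 0.0071 = 0.0072 dits

Unlike KL divergence, JSD is symmetric and bounded: 0 ≤ JSD ≤ log(2).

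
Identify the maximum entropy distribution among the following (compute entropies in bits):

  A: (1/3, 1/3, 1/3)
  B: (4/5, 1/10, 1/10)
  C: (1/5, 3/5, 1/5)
A

For a discrete distribution over n outcomes, entropy is maximized by the uniform distribution.

Computing entropies:
H(A) = 1.5850 bits
H(B) = 0.9219 bits
H(C) = 1.3710 bits

The uniform distribution (where all probabilities equal 1/3) achieves the maximum entropy of log_2(3) = 1.5850 bits.

Distribution A has the highest entropy.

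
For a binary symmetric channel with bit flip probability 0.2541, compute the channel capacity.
0.1823 bits

For a binary symmetric channel (BSC) with error probability p:
Capacity C = 1 - H(p) bits per symbol

where H(p) = -p log₂(p) - (1-p) log₂(1-p) is the binary entropy function.

H(0.2541) = 0.8177 bits
C = 1 - 0.8177 = 0.1823 bits per symbol

This means we can reliably transmit up to 0.1823 bits of information per channel use.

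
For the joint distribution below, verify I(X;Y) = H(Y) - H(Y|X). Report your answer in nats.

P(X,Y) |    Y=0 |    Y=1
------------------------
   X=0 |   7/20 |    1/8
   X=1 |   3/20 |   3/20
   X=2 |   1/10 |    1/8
I(X;Y) = 0.0367 nats

Mutual information has multiple equivalent forms:
- I(X;Y) = H(X) - H(X|Y)
- I(X;Y) = H(Y) - H(Y|X)
- I(X;Y) = H(X) + H(Y) - H(X,Y)

Computing all quantities:
H(X) = 1.0504, H(Y) = 0.6730, H(X,Y) = 1.6867
H(X|Y) = 1.0137, H(Y|X) = 0.6363

Verification:
H(X) - H(X|Y) = 1.0504 - 1.0137 = 0.0367
H(Y) - H(Y|X) = 0.6730 - 0.6363 = 0.0367
H(X) + H(Y) - H(X,Y) = 1.0504 + 0.6730 - 1.6867 = 0.0367

All forms give I(X;Y) = 0.0367 nats. ✓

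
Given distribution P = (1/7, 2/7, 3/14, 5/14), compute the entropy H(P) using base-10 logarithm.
0.5792 dits

Shannon entropy is H(X) = -Σ p(x) log p(x).

For P = (1/7, 2/7, 3/14, 5/14):
H = -1/7 × log_10(1/7) -2/7 × log_10(2/7) -3/14 × log_10(3/14) -5/14 × log_10(5/14)
H = 0.5792 dits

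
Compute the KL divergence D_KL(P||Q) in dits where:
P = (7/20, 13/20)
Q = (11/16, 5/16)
0.1041 dits

KL divergence: D_KL(P||Q) = Σ p(x) log(p(x)/q(x))

Computing term by term:
  x=0: 7/20 × log_10[(7/20)/(11/16)] = 7/20 × -0.2932 = -0.1026
  x=1: 13/20 × log_10[(13/20)/(5/16)] = 13/20 × 0.3181 = 0.2067

D_KL(P||Q) = 0.1041 dits

Note: KL divergence is always non-negative and equals 0 iff P = Q.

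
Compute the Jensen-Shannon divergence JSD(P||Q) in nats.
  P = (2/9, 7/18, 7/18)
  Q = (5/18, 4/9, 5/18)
0.0071 nats

Jensen-Shannon divergence is:
JSD(P||Q) = 0.5 × D_KL(P||M) + 0.5 × D_KL(Q||M)
where M = 0.5 × (P + Q) is the mixture distribution.

M = 0.5 × (2/9, 7/18, 7/18) + 0.5 × (5/18, 4/9, 5/18) = (1/4, 5/12, 1/3)

D_KL(P||M) = 0.0069 nats
D_KL(Q||M) = 0.0073 nats

JSD(P||Q) = 0.5 × 0.0069 + 0.5 × 0.0073 = 0.0071 nats

Unlike KL divergence, JSD is symmetric and bounded: 0 ≤ JSD ≤ log(2).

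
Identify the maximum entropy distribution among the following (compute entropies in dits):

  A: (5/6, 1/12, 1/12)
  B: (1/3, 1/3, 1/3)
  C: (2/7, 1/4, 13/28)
B

For a discrete distribution over n outcomes, entropy is maximized by the uniform distribution.

Computing entropies:
H(A) = 0.2458 dits
H(B) = 0.4771 dits
H(C) = 0.4607 dits

The uniform distribution (where all probabilities equal 1/3) achieves the maximum entropy of log_10(3) = 0.4771 dits.

Distribution B has the highest entropy.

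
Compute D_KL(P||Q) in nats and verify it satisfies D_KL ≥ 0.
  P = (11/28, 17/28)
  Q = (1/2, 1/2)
0.0231 nats

KL divergence satisfies the Gibbs inequality: D_KL(P||Q) ≥ 0 for all distributions P, Q.

D_KL(P||Q) = Σ p(x) log(p(x)/q(x))
Term by term:
  x=0: 11/28 × log_e[(11/28)/(1/2)] = -0.0947
  x=1: 17/28 × log_e[(17/28)/(1/2)] = 0.1179
D_KL(P||Q) = 0.0231 nats

D_KL(P||Q) = 0.0231 ≥ 0 ✓

This non-negativity is a fundamental property: relative entropy cannot be negative because it measures how different Q is from P.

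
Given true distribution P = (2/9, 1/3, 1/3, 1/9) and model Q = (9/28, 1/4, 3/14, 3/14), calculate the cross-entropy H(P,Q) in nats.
1.3990 nats

Cross-entropy: H(P,Q) = -Σ p(x) log q(x)

Alternatively: H(P,Q) = H(P) + D_KL(P||Q)
H(P) = 1.3108 nats
D_KL(P||Q) = 0.0882 nats

H(P,Q) = 1.3108 + 0.0882 = 1.3990 nats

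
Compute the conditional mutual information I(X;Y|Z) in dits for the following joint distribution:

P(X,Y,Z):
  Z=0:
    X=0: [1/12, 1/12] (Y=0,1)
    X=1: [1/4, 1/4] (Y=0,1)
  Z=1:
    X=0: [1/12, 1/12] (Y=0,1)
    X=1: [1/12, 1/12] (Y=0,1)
0.0000 dits

Conditional mutual information: I(X;Y|Z) = H(X|Z) + H(Y|Z) - H(X,Y|Z)

H(Z) = 0.2764
H(X,Z) = 0.5396 → H(X|Z) = 0.2632
H(Y,Z) = 0.5775 → H(Y|Z) = 0.3010
H(X,Y,Z) = 0.8406 → H(X,Y|Z) = 0.5642

I(X;Y|Z) = 0.2632 + 0.3010 - 0.5642 = 0.0000 dits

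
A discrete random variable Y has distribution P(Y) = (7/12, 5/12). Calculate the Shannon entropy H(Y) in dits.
0.2950 dits

Shannon entropy is H(X) = -Σ p(x) log p(x).

For P = (7/12, 5/12):
H = -7/12 × log_10(7/12) -5/12 × log_10(5/12)
H = 0.2950 dits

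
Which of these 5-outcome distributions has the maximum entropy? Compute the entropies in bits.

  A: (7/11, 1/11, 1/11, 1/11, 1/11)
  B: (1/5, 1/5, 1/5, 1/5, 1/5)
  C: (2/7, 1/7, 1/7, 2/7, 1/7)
B

For a discrete distribution over n outcomes, entropy is maximized by the uniform distribution.

Computing entropies:
H(A) = 1.6729 bits
H(B) = 2.3219 bits
H(C) = 2.2359 bits

The uniform distribution (where all probabilities equal 1/5) achieves the maximum entropy of log_2(5) = 2.3219 bits.

Distribution B has the highest entropy.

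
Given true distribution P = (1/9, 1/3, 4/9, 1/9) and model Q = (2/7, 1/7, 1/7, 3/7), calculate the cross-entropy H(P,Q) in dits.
0.7586 dits

Cross-entropy: H(P,Q) = -Σ p(x) log q(x)

Alternatively: H(P,Q) = H(P) + D_KL(P||Q)
H(P) = 0.5276 dits
D_KL(P||Q) = 0.2310 dits

H(P,Q) = 0.5276 + 0.2310 = 0.7586 dits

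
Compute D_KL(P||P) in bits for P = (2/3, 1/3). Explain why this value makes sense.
0.0000 bits

KL divergence satisfies the Gibbs inequality: D_KL(P||Q) ≥ 0 for all distributions P, Q.

D_KL(P||Q) = Σ p(x) log(p(x)/q(x))
Each term is p(x) × log_2(p(x)/p(x)) = p(x) × log_2(1) = 0, so the sum is 0.
D_KL(P||Q) = 0.0000 bits

When P = Q, the KL divergence is exactly 0, as there is no 'divergence' between identical distributions.

This non-negativity is a fundamental property: relative entropy cannot be negative because it measures how different Q is from P.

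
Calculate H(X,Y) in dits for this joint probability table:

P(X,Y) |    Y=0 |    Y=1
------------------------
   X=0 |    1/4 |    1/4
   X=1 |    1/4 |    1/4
0.6021 dits

Joint entropy is H(X,Y) = -Σ_{x,y} p(x,y) log p(x,y).

Summing over all non-zero entries:
H(X,Y) = -[1/4·log_10(1/4) + 1/4·log_10(1/4) + 1/4·log_10(1/4) + 1/4·log_10(1/4)]
H(X,Y) = 0.6021 dits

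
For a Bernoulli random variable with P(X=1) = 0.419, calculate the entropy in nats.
0.6800 nats

The binary entropy function is:
H(p) = -p log(p) - (1-p) log(1-p)

H(0.419) = -0.419 × log_e(0.419) - 0.581 × log_e(0.581)
H(0.419) = 0.6800 nats

Note: Binary entropy is maximized at p=0.5 (H=1 bit) and minimized at p=0 or p=1 (H=0).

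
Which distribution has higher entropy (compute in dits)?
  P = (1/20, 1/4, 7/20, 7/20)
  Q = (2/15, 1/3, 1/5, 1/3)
Q

Computing entropies in dits:
H(P) = 0.5347
H(Q) = 0.5745

Distribution Q has higher entropy.

Intuition: The distribution closer to uniform (more spread out) has higher entropy.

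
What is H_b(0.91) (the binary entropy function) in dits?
0.1314 dits

The binary entropy function is:
H(p) = -p log(p) - (1-p) log(1-p)

H(0.91) = -0.91 × log_10(0.91) - 0.09 × log_10(0.09)
H(0.91) = 0.1314 dits

Note: Binary entropy is maximized at p=0.5 (H=1 bit) and minimized at p=0 or p=1 (H=0).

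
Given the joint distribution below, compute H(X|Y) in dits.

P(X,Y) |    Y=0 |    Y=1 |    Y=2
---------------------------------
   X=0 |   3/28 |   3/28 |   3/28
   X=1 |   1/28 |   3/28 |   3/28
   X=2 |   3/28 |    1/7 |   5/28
0.4600 dits

Using the chain rule: H(X|Y) = H(X,Y) - H(Y)

First, compute H(X,Y) = 0.9296 dits

Marginal P(Y) = (1/4, 5/14, 11/28)
H(Y) = 0.4696 dits

H(X|Y) = H(X,Y) - H(Y) = 0.9296 - 0.4696 = 0.4600 dits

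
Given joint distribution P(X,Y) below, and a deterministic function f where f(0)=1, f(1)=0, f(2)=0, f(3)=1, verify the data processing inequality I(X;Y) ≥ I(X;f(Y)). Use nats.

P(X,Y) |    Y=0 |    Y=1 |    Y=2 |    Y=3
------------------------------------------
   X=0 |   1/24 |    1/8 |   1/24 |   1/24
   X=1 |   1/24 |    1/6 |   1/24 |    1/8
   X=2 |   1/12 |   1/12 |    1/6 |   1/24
I(X;Y) = 0.0962, I(X;f(Y)) = 0.0061, inequality holds: 0.0962 ≥ 0.0061

Data Processing Inequality: For any Markov chain X → Y → Z, we have I(X;Y) ≥ I(X;Z).

Here Z = f(Y) is a deterministic function of Y, forming X → Y → Z.

Original I(X;Y) = 0.0962 nats

After applying f:
P(X,Z) where Z=f(Y):
- P(X,Z=0) = P(X,Y=1) + P(X,Y=2)
- P(X,Z=1) = P(X,Y=0) + P(X,Y=3)

I(X;Z) = I(X;f(Y)) = 0.0061 nats

Verification: 0.0962 ≥ 0.0061 ✓

Information cannot be created by processing; the function f can only lose information about X.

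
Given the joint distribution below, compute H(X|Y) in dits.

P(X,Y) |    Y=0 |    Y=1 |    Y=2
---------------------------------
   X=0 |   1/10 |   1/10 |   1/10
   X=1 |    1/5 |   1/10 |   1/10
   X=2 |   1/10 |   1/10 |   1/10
0.4669 dits

Using the chain rule: H(X|Y) = H(X,Y) - H(Y)

First, compute H(X,Y) = 0.9398 dits

Marginal P(Y) = (2/5, 3/10, 3/10)
H(Y) = 0.4729 dits

H(X|Y) = H(X,Y) - H(Y) = 0.9398 - 0.4729 = 0.4669 dits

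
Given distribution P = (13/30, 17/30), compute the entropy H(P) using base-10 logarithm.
0.2972 dits

Shannon entropy is H(X) = -Σ p(x) log p(x).

For P = (13/30, 17/30):
H = -13/30 × log_10(13/30) -17/30 × log_10(17/30)
H = 0.2972 dits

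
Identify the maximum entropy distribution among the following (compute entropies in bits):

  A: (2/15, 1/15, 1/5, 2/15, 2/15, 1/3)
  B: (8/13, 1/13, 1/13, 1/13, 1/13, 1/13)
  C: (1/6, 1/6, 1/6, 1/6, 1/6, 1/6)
C

For a discrete distribution over n outcomes, entropy is maximized by the uniform distribution.

Computing entropies:
H(A) = 2.4159 bits
H(B) = 1.8543 bits
H(C) = 2.5850 bits

The uniform distribution (where all probabilities equal 1/6) achieves the maximum entropy of log_2(6) = 2.5850 bits.

Distribution C has the highest entropy.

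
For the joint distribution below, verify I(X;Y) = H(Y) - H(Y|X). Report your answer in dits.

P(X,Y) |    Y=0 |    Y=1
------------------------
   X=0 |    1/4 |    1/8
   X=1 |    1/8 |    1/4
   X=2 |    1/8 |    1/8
I(X;Y) = 0.0184 dits

Mutual information has multiple equivalent forms:
- I(X;Y) = H(X) - H(X|Y)
- I(X;Y) = H(Y) - H(Y|X)
- I(X;Y) = H(X) + H(Y) - H(X,Y)

Computing all quantities:
H(X) = 0.4700, H(Y) = 0.3010, H(X,Y) = 0.7526
H(X|Y) = 0.4515, H(Y|X) = 0.2826

Verification:
H(X) - H(X|Y) = 0.4700 - 0.4515 = 0.0184
H(Y) - H(Y|X) = 0.3010 - 0.2826 = 0.0184
H(X) + H(Y) - H(X,Y) = 0.4700 + 0.3010 - 0.7526 = 0.0184

All forms give I(X;Y) = 0.0184 dits. ✓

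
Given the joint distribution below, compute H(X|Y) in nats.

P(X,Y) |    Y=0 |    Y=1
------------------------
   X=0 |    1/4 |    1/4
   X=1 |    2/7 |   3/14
0.6906 nats

Using the chain rule: H(X|Y) = H(X,Y) - H(Y)

First, compute H(X,Y) = 1.3812 nats

Marginal P(Y) = (15/28, 13/28)
H(Y) = 0.6906 nats

H(X|Y) = H(X,Y) - H(Y) = 1.3812 - 0.6906 = 0.6906 nats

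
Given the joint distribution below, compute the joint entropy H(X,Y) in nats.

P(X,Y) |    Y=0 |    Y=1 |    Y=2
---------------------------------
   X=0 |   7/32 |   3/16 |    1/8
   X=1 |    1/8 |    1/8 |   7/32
1.7586 nats

Joint entropy is H(X,Y) = -Σ_{x,y} p(x,y) log p(x,y).

Summing over all non-zero entries:
H(X,Y) = -[7/32·log_e(7/32) + 3/16·log_e(3/16) + 1/8·log_e(1/8) + 1/8·log_e(1/8) + 1/8·log_e(1/8) + 7/32·log_e(7/32)]
H(X,Y) = 1.7586 nats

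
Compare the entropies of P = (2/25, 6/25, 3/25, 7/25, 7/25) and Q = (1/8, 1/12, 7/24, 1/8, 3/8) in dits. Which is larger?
P

Computing entropies in dits:
H(P) = 0.6566
H(Q) = 0.6315

Distribution P has higher entropy.

Intuition: The distribution closer to uniform (more spread out) has higher entropy.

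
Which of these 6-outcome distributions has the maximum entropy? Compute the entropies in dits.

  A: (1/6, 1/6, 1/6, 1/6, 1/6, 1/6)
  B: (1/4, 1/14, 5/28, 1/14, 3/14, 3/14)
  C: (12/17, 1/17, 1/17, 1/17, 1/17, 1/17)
A

For a discrete distribution over n outcomes, entropy is maximized by the uniform distribution.

Computing entropies:
H(A) = 0.7782 dits
H(B) = 0.7346 dits
H(C) = 0.4687 dits

The uniform distribution (where all probabilities equal 1/6) achieves the maximum entropy of log_10(6) = 0.7782 dits.

Distribution A has the highest entropy.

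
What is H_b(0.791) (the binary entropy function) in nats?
0.5126 nats

The binary entropy function is:
H(p) = -p log(p) - (1-p) log(1-p)

H(0.791) = -0.791 × log_e(0.791) - 0.209 × log_e(0.209)
H(0.791) = 0.5126 nats

Note: Binary entropy is maximized at p=0.5 (H=1 bit) and minimized at p=0 or p=1 (H=0).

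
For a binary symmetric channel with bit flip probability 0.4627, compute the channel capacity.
0.0040 bits

For a binary symmetric channel (BSC) with error probability p:
Capacity C = 1 - H(p) bits per symbol

where H(p) = -p log₂(p) - (1-p) log₂(1-p) is the binary entropy function.

H(0.4627) = 0.9960 bits
C = 1 - 0.9960 = 0.0040 bits per symbol

This means we can reliably transmit up to 0.0040 bits of information per channel use.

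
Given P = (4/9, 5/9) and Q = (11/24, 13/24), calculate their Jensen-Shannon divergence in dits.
0.0000 dits

Jensen-Shannon divergence is:
JSD(P||Q) = 0.5 × D_KL(P||M) + 0.5 × D_KL(Q||M)
where M = 0.5 × (P + Q) is the mixture distribution.

M = 0.5 × (4/9, 5/9) + 0.5 × (11/24, 13/24) = (0.451389, 0.548611)

D_KL(P||M) = 0.0000 dits
D_KL(Q||M) = 0.0000 dits

JSD(P||Q) = 0.5 × 0.0000 + 0.5 × 0.0000 = 0.0000 dits

Unlike KL divergence, JSD is symmetric and bounded: 0 ≤ JSD ≤ log(2).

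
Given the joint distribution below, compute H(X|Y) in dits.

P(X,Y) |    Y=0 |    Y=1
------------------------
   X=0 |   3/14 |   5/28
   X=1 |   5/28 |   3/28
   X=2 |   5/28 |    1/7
0.4723 dits

Using the chain rule: H(X|Y) = H(X,Y) - H(Y)

First, compute H(X,Y) = 0.7688 dits

Marginal P(Y) = (4/7, 3/7)
H(Y) = 0.2966 dits

H(X|Y) = H(X,Y) - H(Y) = 0.7688 - 0.2966 = 0.4723 dits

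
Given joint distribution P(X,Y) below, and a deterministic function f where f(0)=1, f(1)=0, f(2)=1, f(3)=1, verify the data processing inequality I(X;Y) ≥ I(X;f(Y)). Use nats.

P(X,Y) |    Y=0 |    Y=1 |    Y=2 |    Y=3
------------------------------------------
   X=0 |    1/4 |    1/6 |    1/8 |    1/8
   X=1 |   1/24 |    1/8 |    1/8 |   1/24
I(X;Y) = 0.0507, I(X;f(Y)) = 0.0082, inequality holds: 0.0507 ≥ 0.0082

Data Processing Inequality: For any Markov chain X → Y → Z, we have I(X;Y) ≥ I(X;Z).

Here Z = f(Y) is a deterministic function of Y, forming X → Y → Z.

Original I(X;Y) = 0.0507 nats

After applying f:
P(X,Z) where Z=f(Y):
- P(X,Z=0) = P(X,Y=1)
- P(X,Z=1) = P(X,Y=0) + P(X,Y=2) + P(X,Y=3)

I(X;Z) = I(X;f(Y)) = 0.0082 nats

Verification: 0.0507 ≥ 0.0082 ✓

Information cannot be created by processing; the function f can only lose information about X.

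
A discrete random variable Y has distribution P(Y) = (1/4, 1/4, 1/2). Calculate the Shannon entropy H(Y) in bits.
1.5000 bits

Shannon entropy is H(X) = -Σ p(x) log p(x).

For P = (1/4, 1/4, 1/2):
H = -1/4 × log_2(1/4) -1/4 × log_2(1/4) -1/2 × log_2(1/2)
H = 1.5000 bits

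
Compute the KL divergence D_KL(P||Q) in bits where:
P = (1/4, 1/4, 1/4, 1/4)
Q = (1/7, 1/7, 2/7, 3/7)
0.1611 bits

KL divergence: D_KL(P||Q) = Σ p(x) log(p(x)/q(x))

Computing term by term:
  x=0: 1/4 × log_2[(1/4)/(1/7)] = 1/4 × 0.8074 = 0.2018
  x=1: 1/4 × log_2[(1/4)/(1/7)] = 1/4 × 0.8074 = 0.2018
  x=2: 1/4 × log_2[(1/4)/(2/7)] = 1/4 × -0.1926 = -0.0482
  x=3: 1/4 × log_2[(1/4)/(3/7)] = 1/4 × -0.7776 = -0.1944

D_KL(P||Q) = 0.1611 bits

Note: KL divergence is always non-negative and equals 0 iff P = Q.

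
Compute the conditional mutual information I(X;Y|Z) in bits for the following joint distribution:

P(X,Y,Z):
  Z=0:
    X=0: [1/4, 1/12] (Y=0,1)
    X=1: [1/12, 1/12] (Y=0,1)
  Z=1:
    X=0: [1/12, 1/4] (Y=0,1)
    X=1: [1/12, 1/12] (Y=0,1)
0.0441 bits

Conditional mutual information: I(X;Y|Z) = H(X|Z) + H(Y|Z) - H(X,Y|Z)

H(Z) = 1.0000
H(X,Z) = 1.9183 → H(X|Z) = 0.9183
H(Y,Z) = 1.9183 → H(Y|Z) = 0.9183
H(X,Y,Z) = 2.7925 → H(X,Y|Z) = 1.7925

I(X;Y|Z) = 0.9183 + 0.9183 - 1.7925 = 0.0441 bits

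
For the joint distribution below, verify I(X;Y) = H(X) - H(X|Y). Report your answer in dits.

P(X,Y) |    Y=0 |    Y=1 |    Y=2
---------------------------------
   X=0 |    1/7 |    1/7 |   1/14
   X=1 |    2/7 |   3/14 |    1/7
I(X;Y) = 0.0010 dits

Mutual information has multiple equivalent forms:
- I(X;Y) = H(X) - H(X|Y)
- I(X;Y) = H(Y) - H(Y|X)
- I(X;Y) = H(X) + H(Y) - H(X,Y)

Computing all quantities:
H(X) = 0.2831, H(Y) = 0.4608, H(X,Y) = 0.7429
H(X|Y) = 0.2821, H(Y|X) = 0.4598

Verification:
H(X) - H(X|Y) = 0.2831 - 0.2821 = 0.0010
H(Y) - H(Y|X) = 0.4608 - 0.4598 = 0.0010
H(X) + H(Y) - H(X,Y) = 0.2831 + 0.4608 - 0.7429 = 0.0010

All forms give I(X;Y) = 0.0010 dits. ✓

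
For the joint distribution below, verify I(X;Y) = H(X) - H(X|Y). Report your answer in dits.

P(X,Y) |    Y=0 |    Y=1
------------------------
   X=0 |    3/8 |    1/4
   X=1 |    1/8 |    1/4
I(X;Y) = 0.0147 dits

Mutual information has multiple equivalent forms:
- I(X;Y) = H(X) - H(X|Y)
- I(X;Y) = H(Y) - H(Y|X)
- I(X;Y) = H(X) + H(Y) - H(X,Y)

Computing all quantities:
H(X) = 0.2873, H(Y) = 0.3010, H(X,Y) = 0.5737
H(X|Y) = 0.2726, H(Y|X) = 0.2863

Verification:
H(X) - H(X|Y) = 0.2873 - 0.2726 = 0.0147
H(Y) - H(Y|X) = 0.3010 - 0.2863 = 0.0147
H(X) + H(Y) - H(X,Y) = 0.2873 + 0.3010 - 0.5737 = 0.0147

All forms give I(X;Y) = 0.0147 dits. ✓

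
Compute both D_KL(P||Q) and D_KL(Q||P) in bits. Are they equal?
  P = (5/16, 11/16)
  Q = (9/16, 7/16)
D_KL(P||Q) = 0.1833, D_KL(Q||P) = 0.1917

KL divergence is not symmetric: D_KL(P||Q) ≠ D_KL(Q||P) in general.

D_KL(P||Q) = 0.1833 bits
D_KL(Q||P) = 0.1917 bits

No, they are not equal!

This asymmetry is why KL divergence is not a true distance metric.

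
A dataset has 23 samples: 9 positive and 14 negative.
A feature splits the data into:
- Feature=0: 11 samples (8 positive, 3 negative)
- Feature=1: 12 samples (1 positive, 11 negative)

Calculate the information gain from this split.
0.3454 bits

Information Gain = H(Y) - H(Y|Feature)

Before split:
P(positive) = 9/23 = 0.3913
H(Y) = 0.9656 bits

After split:
Feature=0: H = 0.8454 bits (weight = 11/23)
Feature=1: H = 0.4138 bits (weight = 12/23)
H(Y|Feature) = (11/23)×0.8454 + (12/23)×0.4138 = 0.6202 bits

Information Gain = 0.9656 - 0.6202 = 0.3454 bits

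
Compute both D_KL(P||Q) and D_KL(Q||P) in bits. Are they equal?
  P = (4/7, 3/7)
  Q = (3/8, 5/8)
D_KL(P||Q) = 0.1140, D_KL(Q||P) = 0.1123

KL divergence is not symmetric: D_KL(P||Q) ≠ D_KL(Q||P) in general.

D_KL(P||Q) = 0.1140 bits
D_KL(Q||P) = 0.1123 bits

No, they are not equal!

This asymmetry is why KL divergence is not a true distance metric.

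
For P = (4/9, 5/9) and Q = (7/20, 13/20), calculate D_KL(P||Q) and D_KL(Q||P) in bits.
D_KL(P||Q) = 0.0273, D_KL(Q||P) = 0.0266

KL divergence is not symmetric: D_KL(P||Q) ≠ D_KL(Q||P) in general.

D_KL(P||Q) = 0.0273 bits
D_KL(Q||P) = 0.0266 bits

No, they are not equal!

This asymmetry is why KL divergence is not a true distance metric.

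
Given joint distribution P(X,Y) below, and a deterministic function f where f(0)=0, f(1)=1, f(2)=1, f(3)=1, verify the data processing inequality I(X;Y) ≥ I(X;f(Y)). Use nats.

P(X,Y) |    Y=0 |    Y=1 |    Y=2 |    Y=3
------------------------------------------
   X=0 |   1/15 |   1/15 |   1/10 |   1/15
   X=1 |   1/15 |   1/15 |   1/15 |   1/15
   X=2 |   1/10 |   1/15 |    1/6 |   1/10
I(X;Y) = 0.0096, I(X;f(Y)) = 0.0003, inequality holds: 0.0096 ≥ 0.0003

Data Processing Inequality: For any Markov chain X → Y → Z, we have I(X;Y) ≥ I(X;Z).

Here Z = f(Y) is a deterministic function of Y, forming X → Y → Z.

Original I(X;Y) = 0.0096 nats

After applying f:
P(X,Z) where Z=f(Y):
- P(X,Z=0) = P(X,Y=0)
- P(X,Z=1) = P(X,Y=1) + P(X,Y=2) + P(X,Y=3)

I(X;Z) = I(X;f(Y)) = 0.0003 nats

Verification: 0.0096 ≥ 0.0003 ✓

Information cannot be created by processing; the function f can only lose information about X.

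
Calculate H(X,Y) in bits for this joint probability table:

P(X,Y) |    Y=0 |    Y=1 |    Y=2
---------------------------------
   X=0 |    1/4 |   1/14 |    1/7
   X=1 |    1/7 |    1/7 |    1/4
2.4751 bits

Joint entropy is H(X,Y) = -Σ_{x,y} p(x,y) log p(x,y).

Summing over all non-zero entries:
H(X,Y) = -[1/4·log_2(1/4) + 1/14·log_2(1/14) + 1/7·log_2(1/7) + 1/7·log_2(1/7) + 1/7·log_2(1/7) + 1/4·log_2(1/4)]
H(X,Y) = 2.4751 bits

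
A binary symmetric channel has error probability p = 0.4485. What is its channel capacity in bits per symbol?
0.0077 bits

For a binary symmetric channel (BSC) with error probability p:
Capacity C = 1 - H(p) bits per symbol

where H(p) = -p log₂(p) - (1-p) log₂(1-p) is the binary entropy function.

H(0.4485) = 0.9923 bits
C = 1 - 0.9923 = 0.0077 bits per symbol

This means we can reliably transmit up to 0.0077 bits of information per channel use.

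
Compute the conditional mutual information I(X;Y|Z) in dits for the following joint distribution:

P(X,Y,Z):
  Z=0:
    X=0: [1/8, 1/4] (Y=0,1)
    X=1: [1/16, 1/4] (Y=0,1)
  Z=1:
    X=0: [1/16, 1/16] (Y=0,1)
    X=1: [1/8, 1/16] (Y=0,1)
0.0053 dits

Conditional mutual information: I(X;Y|Z) = H(X|Z) + H(Y|Z) - H(X,Y|Z)

H(Z) = 0.2697
H(X,Z) = 0.5668 → H(X|Z) = 0.2971
H(Y,Z) = 0.5360 → H(Y|Z) = 0.2663
H(X,Y,Z) = 0.8278 → H(X,Y|Z) = 0.5581

I(X;Y|Z) = 0.2971 + 0.2663 - 0.5581 = 0.0053 dits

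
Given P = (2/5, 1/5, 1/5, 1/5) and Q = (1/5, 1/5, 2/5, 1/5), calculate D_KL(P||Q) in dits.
0.0602 dits

KL divergence: D_KL(P||Q) = Σ p(x) log(p(x)/q(x))

Computing term by term:
  x=0: 2/5 × log_10[(2/5)/(1/5)] = 2/5 × 0.3010 = 0.1204
  x=1: 1/5 × log_10[(1/5)/(1/5)] = 1/5 × 0.0000 = 0.0000
  x=2: 1/5 × log_10[(1/5)/(2/5)] = 1/5 × -0.3010 = -0.0602
  x=3: 1/5 × log_10[(1/5)/(1/5)] = 1/5 × 0.0000 = 0.0000

D_KL(P||Q) = 0.0602 dits

Note: KL divergence is always non-negative and equals 0 iff P = Q.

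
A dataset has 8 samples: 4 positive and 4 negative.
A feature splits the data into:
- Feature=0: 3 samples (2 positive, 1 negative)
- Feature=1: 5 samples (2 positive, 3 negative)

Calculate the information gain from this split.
0.0488 bits

Information Gain = H(Y) - H(Y|Feature)

Before split:
P(positive) = 4/8 = 0.5000
H(Y) = 1.0000 bits

After split:
Feature=0: H = 0.9183 bits (weight = 3/8)
Feature=1: H = 0.9710 bits (weight = 5/8)
H(Y|Feature) = (3/8)×0.9183 + (5/8)×0.9710 = 0.9512 bits

Information Gain = 1.0000 - 0.9512 = 0.0488 bits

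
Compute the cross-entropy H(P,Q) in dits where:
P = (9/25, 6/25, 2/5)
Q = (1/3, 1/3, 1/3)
0.4771 dits

Cross-entropy: H(P,Q) = -Σ p(x) log q(x)

Alternatively: H(P,Q) = H(P) + D_KL(P||Q)
H(P) = 0.4677 dits
D_KL(P||Q) = 0.0095 dits

H(P,Q) = 0.4677 + 0.0095 = 0.4771 dits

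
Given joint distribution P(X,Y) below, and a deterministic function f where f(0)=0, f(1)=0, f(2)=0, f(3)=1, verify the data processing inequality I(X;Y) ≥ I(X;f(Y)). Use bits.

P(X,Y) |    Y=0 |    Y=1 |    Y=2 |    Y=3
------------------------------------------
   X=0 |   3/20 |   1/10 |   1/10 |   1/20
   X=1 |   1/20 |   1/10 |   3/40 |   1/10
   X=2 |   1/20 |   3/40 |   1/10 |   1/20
I(X;Y) = 0.0603, I(X;f(Y)) = 0.0270, inequality holds: 0.0603 ≥ 0.0270

Data Processing Inequality: For any Markov chain X → Y → Z, we have I(X;Y) ≥ I(X;Z).

Here Z = f(Y) is a deterministic function of Y, forming X → Y → Z.

Original I(X;Y) = 0.0603 bits

After applying f:
P(X,Z) where Z=f(Y):
- P(X,Z=0) = P(X,Y=0) + P(X,Y=1) + P(X,Y=2)
- P(X,Z=1) = P(X,Y=3)

I(X;Z) = I(X;f(Y)) = 0.0270 bits

Verification: 0.0603 ≥ 0.0270 ✓

Information cannot be created by processing; the function f can only lose information about X.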